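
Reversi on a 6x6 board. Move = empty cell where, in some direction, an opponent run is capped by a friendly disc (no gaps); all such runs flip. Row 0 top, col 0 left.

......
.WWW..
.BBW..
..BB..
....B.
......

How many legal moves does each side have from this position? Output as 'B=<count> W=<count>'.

-- B to move --
(0,0): flips 1 -> legal
(0,1): flips 1 -> legal
(0,2): flips 1 -> legal
(0,3): flips 3 -> legal
(0,4): flips 1 -> legal
(1,0): no bracket -> illegal
(1,4): flips 1 -> legal
(2,0): no bracket -> illegal
(2,4): flips 1 -> legal
(3,4): no bracket -> illegal
B mobility = 7
-- W to move --
(1,0): no bracket -> illegal
(2,0): flips 2 -> legal
(2,4): no bracket -> illegal
(3,0): flips 1 -> legal
(3,1): flips 2 -> legal
(3,4): no bracket -> illegal
(3,5): no bracket -> illegal
(4,1): flips 1 -> legal
(4,2): flips 2 -> legal
(4,3): flips 1 -> legal
(4,5): no bracket -> illegal
(5,3): no bracket -> illegal
(5,4): no bracket -> illegal
(5,5): flips 3 -> legal
W mobility = 7

Answer: B=7 W=7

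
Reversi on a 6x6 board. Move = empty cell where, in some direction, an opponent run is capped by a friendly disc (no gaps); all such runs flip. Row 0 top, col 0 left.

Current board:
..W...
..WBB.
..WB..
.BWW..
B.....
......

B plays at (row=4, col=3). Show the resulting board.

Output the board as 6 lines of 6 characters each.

Place B at (4,3); scan 8 dirs for brackets.
Dir NW: opp run (3,2), next='.' -> no flip
Dir N: opp run (3,3) capped by B -> flip
Dir NE: first cell '.' (not opp) -> no flip
Dir W: first cell '.' (not opp) -> no flip
Dir E: first cell '.' (not opp) -> no flip
Dir SW: first cell '.' (not opp) -> no flip
Dir S: first cell '.' (not opp) -> no flip
Dir SE: first cell '.' (not opp) -> no flip
All flips: (3,3)

Answer: ..W...
..WBB.
..WB..
.BWB..
B..B..
......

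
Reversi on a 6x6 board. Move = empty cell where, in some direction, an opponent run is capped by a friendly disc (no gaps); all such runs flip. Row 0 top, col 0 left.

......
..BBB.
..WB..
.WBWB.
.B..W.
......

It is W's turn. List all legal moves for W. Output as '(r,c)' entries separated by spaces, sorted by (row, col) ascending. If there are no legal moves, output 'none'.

Answer: (0,2) (0,3) (0,4) (2,4) (3,5) (4,2) (5,1)

Derivation:
(0,1): no bracket -> illegal
(0,2): flips 1 -> legal
(0,3): flips 2 -> legal
(0,4): flips 1 -> legal
(0,5): no bracket -> illegal
(1,1): no bracket -> illegal
(1,5): no bracket -> illegal
(2,1): no bracket -> illegal
(2,4): flips 2 -> legal
(2,5): no bracket -> illegal
(3,0): no bracket -> illegal
(3,5): flips 1 -> legal
(4,0): no bracket -> illegal
(4,2): flips 1 -> legal
(4,3): no bracket -> illegal
(4,5): no bracket -> illegal
(5,0): no bracket -> illegal
(5,1): flips 1 -> legal
(5,2): no bracket -> illegal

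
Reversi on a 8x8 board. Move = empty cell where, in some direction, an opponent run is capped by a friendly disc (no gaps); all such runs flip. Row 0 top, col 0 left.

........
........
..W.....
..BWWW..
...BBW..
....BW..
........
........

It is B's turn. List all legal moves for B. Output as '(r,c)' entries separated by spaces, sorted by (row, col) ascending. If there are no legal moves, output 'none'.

(1,1): flips 2 -> legal
(1,2): flips 1 -> legal
(1,3): no bracket -> illegal
(2,1): no bracket -> illegal
(2,3): flips 1 -> legal
(2,4): flips 1 -> legal
(2,5): flips 1 -> legal
(2,6): flips 1 -> legal
(3,1): no bracket -> illegal
(3,6): flips 4 -> legal
(4,2): no bracket -> illegal
(4,6): flips 1 -> legal
(5,6): flips 1 -> legal
(6,4): no bracket -> illegal
(6,5): no bracket -> illegal
(6,6): flips 1 -> legal

Answer: (1,1) (1,2) (2,3) (2,4) (2,5) (2,6) (3,6) (4,6) (5,6) (6,6)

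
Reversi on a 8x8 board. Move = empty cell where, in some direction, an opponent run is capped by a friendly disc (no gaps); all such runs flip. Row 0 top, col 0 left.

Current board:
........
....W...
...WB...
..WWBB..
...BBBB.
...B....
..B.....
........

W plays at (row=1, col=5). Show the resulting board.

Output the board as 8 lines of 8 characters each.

Answer: ........
....WW..
...WW...
..WWBB..
...BBBB.
...B....
..B.....
........

Derivation:
Place W at (1,5); scan 8 dirs for brackets.
Dir NW: first cell '.' (not opp) -> no flip
Dir N: first cell '.' (not opp) -> no flip
Dir NE: first cell '.' (not opp) -> no flip
Dir W: first cell 'W' (not opp) -> no flip
Dir E: first cell '.' (not opp) -> no flip
Dir SW: opp run (2,4) capped by W -> flip
Dir S: first cell '.' (not opp) -> no flip
Dir SE: first cell '.' (not opp) -> no flip
All flips: (2,4)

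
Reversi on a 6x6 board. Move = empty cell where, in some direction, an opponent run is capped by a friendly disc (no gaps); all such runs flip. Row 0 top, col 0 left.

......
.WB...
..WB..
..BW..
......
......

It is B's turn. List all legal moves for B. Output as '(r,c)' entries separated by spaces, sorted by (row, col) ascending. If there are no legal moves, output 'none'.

Answer: (1,0) (2,1) (3,4) (4,3)

Derivation:
(0,0): no bracket -> illegal
(0,1): no bracket -> illegal
(0,2): no bracket -> illegal
(1,0): flips 1 -> legal
(1,3): no bracket -> illegal
(2,0): no bracket -> illegal
(2,1): flips 1 -> legal
(2,4): no bracket -> illegal
(3,1): no bracket -> illegal
(3,4): flips 1 -> legal
(4,2): no bracket -> illegal
(4,3): flips 1 -> legal
(4,4): no bracket -> illegal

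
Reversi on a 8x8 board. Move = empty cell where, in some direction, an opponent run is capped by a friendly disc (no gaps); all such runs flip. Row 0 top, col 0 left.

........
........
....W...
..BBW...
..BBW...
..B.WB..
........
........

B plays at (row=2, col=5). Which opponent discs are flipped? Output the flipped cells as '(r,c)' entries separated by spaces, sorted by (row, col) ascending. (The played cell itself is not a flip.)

Answer: (3,4)

Derivation:
Dir NW: first cell '.' (not opp) -> no flip
Dir N: first cell '.' (not opp) -> no flip
Dir NE: first cell '.' (not opp) -> no flip
Dir W: opp run (2,4), next='.' -> no flip
Dir E: first cell '.' (not opp) -> no flip
Dir SW: opp run (3,4) capped by B -> flip
Dir S: first cell '.' (not opp) -> no flip
Dir SE: first cell '.' (not opp) -> no flip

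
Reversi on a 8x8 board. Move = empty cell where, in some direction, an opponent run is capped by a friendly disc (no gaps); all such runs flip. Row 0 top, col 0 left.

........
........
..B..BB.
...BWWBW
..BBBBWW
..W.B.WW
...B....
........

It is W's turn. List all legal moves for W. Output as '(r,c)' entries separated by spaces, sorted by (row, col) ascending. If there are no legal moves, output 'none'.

Answer: (1,4) (1,5) (1,6) (1,7) (3,2) (4,1) (5,3) (5,5) (6,4) (7,4)

Derivation:
(1,1): no bracket -> illegal
(1,2): no bracket -> illegal
(1,3): no bracket -> illegal
(1,4): flips 2 -> legal
(1,5): flips 2 -> legal
(1,6): flips 3 -> legal
(1,7): flips 1 -> legal
(2,1): no bracket -> illegal
(2,3): no bracket -> illegal
(2,4): no bracket -> illegal
(2,7): no bracket -> illegal
(3,1): no bracket -> illegal
(3,2): flips 2 -> legal
(4,1): flips 4 -> legal
(5,1): no bracket -> illegal
(5,3): flips 1 -> legal
(5,5): flips 1 -> legal
(6,2): no bracket -> illegal
(6,4): flips 2 -> legal
(6,5): no bracket -> illegal
(7,2): no bracket -> illegal
(7,3): no bracket -> illegal
(7,4): flips 1 -> legal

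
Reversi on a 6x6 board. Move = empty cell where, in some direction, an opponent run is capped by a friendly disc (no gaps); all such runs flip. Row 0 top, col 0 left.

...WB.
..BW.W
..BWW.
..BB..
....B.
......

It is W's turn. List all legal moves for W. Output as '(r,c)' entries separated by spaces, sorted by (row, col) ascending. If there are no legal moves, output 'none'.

(0,1): flips 1 -> legal
(0,2): no bracket -> illegal
(0,5): flips 1 -> legal
(1,1): flips 1 -> legal
(1,4): no bracket -> illegal
(2,1): flips 2 -> legal
(3,1): flips 1 -> legal
(3,4): no bracket -> illegal
(3,5): no bracket -> illegal
(4,1): flips 1 -> legal
(4,2): flips 1 -> legal
(4,3): flips 1 -> legal
(4,5): no bracket -> illegal
(5,3): no bracket -> illegal
(5,4): no bracket -> illegal
(5,5): no bracket -> illegal

Answer: (0,1) (0,5) (1,1) (2,1) (3,1) (4,1) (4,2) (4,3)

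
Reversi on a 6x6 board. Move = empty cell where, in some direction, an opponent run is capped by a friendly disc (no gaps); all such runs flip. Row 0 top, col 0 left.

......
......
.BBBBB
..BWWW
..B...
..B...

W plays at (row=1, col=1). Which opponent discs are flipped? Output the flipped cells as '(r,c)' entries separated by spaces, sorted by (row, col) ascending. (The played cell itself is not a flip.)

Dir NW: first cell '.' (not opp) -> no flip
Dir N: first cell '.' (not opp) -> no flip
Dir NE: first cell '.' (not opp) -> no flip
Dir W: first cell '.' (not opp) -> no flip
Dir E: first cell '.' (not opp) -> no flip
Dir SW: first cell '.' (not opp) -> no flip
Dir S: opp run (2,1), next='.' -> no flip
Dir SE: opp run (2,2) capped by W -> flip

Answer: (2,2)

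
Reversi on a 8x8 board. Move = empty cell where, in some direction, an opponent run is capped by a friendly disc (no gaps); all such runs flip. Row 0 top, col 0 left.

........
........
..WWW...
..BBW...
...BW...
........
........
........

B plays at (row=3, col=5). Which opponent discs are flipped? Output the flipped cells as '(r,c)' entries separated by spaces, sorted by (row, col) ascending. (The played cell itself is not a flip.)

Dir NW: opp run (2,4), next='.' -> no flip
Dir N: first cell '.' (not opp) -> no flip
Dir NE: first cell '.' (not opp) -> no flip
Dir W: opp run (3,4) capped by B -> flip
Dir E: first cell '.' (not opp) -> no flip
Dir SW: opp run (4,4), next='.' -> no flip
Dir S: first cell '.' (not opp) -> no flip
Dir SE: first cell '.' (not opp) -> no flip

Answer: (3,4)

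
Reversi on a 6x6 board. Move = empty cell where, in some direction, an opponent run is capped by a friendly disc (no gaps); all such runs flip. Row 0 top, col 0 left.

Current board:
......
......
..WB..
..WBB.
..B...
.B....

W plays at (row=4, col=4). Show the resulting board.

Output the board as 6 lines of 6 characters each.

Answer: ......
......
..WB..
..WWB.
..B.W.
.B....

Derivation:
Place W at (4,4); scan 8 dirs for brackets.
Dir NW: opp run (3,3) capped by W -> flip
Dir N: opp run (3,4), next='.' -> no flip
Dir NE: first cell '.' (not opp) -> no flip
Dir W: first cell '.' (not opp) -> no flip
Dir E: first cell '.' (not opp) -> no flip
Dir SW: first cell '.' (not opp) -> no flip
Dir S: first cell '.' (not opp) -> no flip
Dir SE: first cell '.' (not opp) -> no flip
All flips: (3,3)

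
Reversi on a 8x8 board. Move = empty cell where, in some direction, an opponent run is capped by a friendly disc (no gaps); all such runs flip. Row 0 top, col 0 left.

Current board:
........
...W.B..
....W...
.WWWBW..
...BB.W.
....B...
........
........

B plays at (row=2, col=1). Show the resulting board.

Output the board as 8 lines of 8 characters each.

Answer: ........
...W.B..
.B..W...
.WBWBW..
...BB.W.
....B...
........
........

Derivation:
Place B at (2,1); scan 8 dirs for brackets.
Dir NW: first cell '.' (not opp) -> no flip
Dir N: first cell '.' (not opp) -> no flip
Dir NE: first cell '.' (not opp) -> no flip
Dir W: first cell '.' (not opp) -> no flip
Dir E: first cell '.' (not opp) -> no flip
Dir SW: first cell '.' (not opp) -> no flip
Dir S: opp run (3,1), next='.' -> no flip
Dir SE: opp run (3,2) capped by B -> flip
All flips: (3,2)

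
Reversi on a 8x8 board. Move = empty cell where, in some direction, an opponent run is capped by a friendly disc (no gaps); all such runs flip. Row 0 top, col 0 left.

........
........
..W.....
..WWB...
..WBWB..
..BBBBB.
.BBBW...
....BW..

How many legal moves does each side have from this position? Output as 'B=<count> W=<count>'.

-- B to move --
(1,1): flips 3 -> legal
(1,2): flips 3 -> legal
(1,3): no bracket -> illegal
(2,1): flips 1 -> legal
(2,3): flips 1 -> legal
(2,4): no bracket -> illegal
(3,1): flips 3 -> legal
(3,5): flips 1 -> legal
(4,1): flips 1 -> legal
(5,1): no bracket -> illegal
(6,5): flips 1 -> legal
(6,6): no bracket -> illegal
(7,3): flips 1 -> legal
(7,6): flips 1 -> legal
B mobility = 10
-- W to move --
(2,3): no bracket -> illegal
(2,4): flips 1 -> legal
(2,5): no bracket -> illegal
(3,5): flips 1 -> legal
(3,6): no bracket -> illegal
(4,1): no bracket -> illegal
(4,6): flips 2 -> legal
(4,7): no bracket -> illegal
(5,0): no bracket -> illegal
(5,1): no bracket -> illegal
(5,7): no bracket -> illegal
(6,0): flips 3 -> legal
(6,5): flips 2 -> legal
(6,6): flips 1 -> legal
(6,7): no bracket -> illegal
(7,0): no bracket -> illegal
(7,1): flips 2 -> legal
(7,2): flips 2 -> legal
(7,3): flips 4 -> legal
W mobility = 9

Answer: B=10 W=9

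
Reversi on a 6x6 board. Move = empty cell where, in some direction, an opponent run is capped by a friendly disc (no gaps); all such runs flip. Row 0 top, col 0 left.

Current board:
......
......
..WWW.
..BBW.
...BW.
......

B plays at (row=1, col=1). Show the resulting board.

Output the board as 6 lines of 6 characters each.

Answer: ......
.B....
..BWW.
..BBW.
...BW.
......

Derivation:
Place B at (1,1); scan 8 dirs for brackets.
Dir NW: first cell '.' (not opp) -> no flip
Dir N: first cell '.' (not opp) -> no flip
Dir NE: first cell '.' (not opp) -> no flip
Dir W: first cell '.' (not opp) -> no flip
Dir E: first cell '.' (not opp) -> no flip
Dir SW: first cell '.' (not opp) -> no flip
Dir S: first cell '.' (not opp) -> no flip
Dir SE: opp run (2,2) capped by B -> flip
All flips: (2,2)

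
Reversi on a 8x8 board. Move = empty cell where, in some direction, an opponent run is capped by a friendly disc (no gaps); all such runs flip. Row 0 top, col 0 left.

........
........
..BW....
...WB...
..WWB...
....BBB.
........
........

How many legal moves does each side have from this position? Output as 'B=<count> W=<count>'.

Answer: B=5 W=7

Derivation:
-- B to move --
(1,2): flips 1 -> legal
(1,3): no bracket -> illegal
(1,4): no bracket -> illegal
(2,4): flips 1 -> legal
(3,1): no bracket -> illegal
(3,2): flips 2 -> legal
(4,1): flips 2 -> legal
(5,1): no bracket -> illegal
(5,2): flips 1 -> legal
(5,3): no bracket -> illegal
B mobility = 5
-- W to move --
(1,1): flips 1 -> legal
(1,2): no bracket -> illegal
(1,3): no bracket -> illegal
(2,1): flips 1 -> legal
(2,4): no bracket -> illegal
(2,5): flips 1 -> legal
(3,1): no bracket -> illegal
(3,2): no bracket -> illegal
(3,5): flips 1 -> legal
(4,5): flips 2 -> legal
(4,6): no bracket -> illegal
(4,7): no bracket -> illegal
(5,3): no bracket -> illegal
(5,7): no bracket -> illegal
(6,3): no bracket -> illegal
(6,4): no bracket -> illegal
(6,5): flips 1 -> legal
(6,6): flips 2 -> legal
(6,7): no bracket -> illegal
W mobility = 7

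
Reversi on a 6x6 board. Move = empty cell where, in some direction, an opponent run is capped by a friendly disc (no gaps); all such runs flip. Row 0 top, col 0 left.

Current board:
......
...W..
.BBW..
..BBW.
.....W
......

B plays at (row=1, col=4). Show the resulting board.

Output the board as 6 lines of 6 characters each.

Answer: ......
...WB.
.BBB..
..BBW.
.....W
......

Derivation:
Place B at (1,4); scan 8 dirs for brackets.
Dir NW: first cell '.' (not opp) -> no flip
Dir N: first cell '.' (not opp) -> no flip
Dir NE: first cell '.' (not opp) -> no flip
Dir W: opp run (1,3), next='.' -> no flip
Dir E: first cell '.' (not opp) -> no flip
Dir SW: opp run (2,3) capped by B -> flip
Dir S: first cell '.' (not opp) -> no flip
Dir SE: first cell '.' (not opp) -> no flip
All flips: (2,3)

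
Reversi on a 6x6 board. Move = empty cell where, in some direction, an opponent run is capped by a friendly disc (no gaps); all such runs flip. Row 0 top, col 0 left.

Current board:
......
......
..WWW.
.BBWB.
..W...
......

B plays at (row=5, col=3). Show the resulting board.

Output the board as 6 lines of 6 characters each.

Place B at (5,3); scan 8 dirs for brackets.
Dir NW: opp run (4,2) capped by B -> flip
Dir N: first cell '.' (not opp) -> no flip
Dir NE: first cell '.' (not opp) -> no flip
Dir W: first cell '.' (not opp) -> no flip
Dir E: first cell '.' (not opp) -> no flip
Dir SW: edge -> no flip
Dir S: edge -> no flip
Dir SE: edge -> no flip
All flips: (4,2)

Answer: ......
......
..WWW.
.BBWB.
..B...
...B..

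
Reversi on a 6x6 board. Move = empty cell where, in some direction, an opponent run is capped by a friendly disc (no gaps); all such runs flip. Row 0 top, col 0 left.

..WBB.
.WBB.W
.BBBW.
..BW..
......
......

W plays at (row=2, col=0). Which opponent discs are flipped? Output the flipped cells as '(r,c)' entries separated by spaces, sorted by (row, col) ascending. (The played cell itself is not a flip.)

Dir NW: edge -> no flip
Dir N: first cell '.' (not opp) -> no flip
Dir NE: first cell 'W' (not opp) -> no flip
Dir W: edge -> no flip
Dir E: opp run (2,1) (2,2) (2,3) capped by W -> flip
Dir SW: edge -> no flip
Dir S: first cell '.' (not opp) -> no flip
Dir SE: first cell '.' (not opp) -> no flip

Answer: (2,1) (2,2) (2,3)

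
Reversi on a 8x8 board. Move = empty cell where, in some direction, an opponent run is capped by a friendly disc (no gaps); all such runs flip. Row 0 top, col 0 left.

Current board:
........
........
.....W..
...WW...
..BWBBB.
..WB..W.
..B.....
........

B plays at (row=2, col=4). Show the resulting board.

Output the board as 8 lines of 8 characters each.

Answer: ........
........
....BW..
...BB...
..BWBBB.
..WB..W.
..B.....
........

Derivation:
Place B at (2,4); scan 8 dirs for brackets.
Dir NW: first cell '.' (not opp) -> no flip
Dir N: first cell '.' (not opp) -> no flip
Dir NE: first cell '.' (not opp) -> no flip
Dir W: first cell '.' (not opp) -> no flip
Dir E: opp run (2,5), next='.' -> no flip
Dir SW: opp run (3,3) capped by B -> flip
Dir S: opp run (3,4) capped by B -> flip
Dir SE: first cell '.' (not opp) -> no flip
All flips: (3,3) (3,4)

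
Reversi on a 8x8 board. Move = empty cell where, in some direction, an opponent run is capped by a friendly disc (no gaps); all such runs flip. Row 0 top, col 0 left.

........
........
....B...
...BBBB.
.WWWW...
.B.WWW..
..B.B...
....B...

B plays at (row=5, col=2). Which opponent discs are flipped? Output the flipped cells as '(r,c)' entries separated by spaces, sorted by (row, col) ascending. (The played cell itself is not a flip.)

Answer: (4,3)

Derivation:
Dir NW: opp run (4,1), next='.' -> no flip
Dir N: opp run (4,2), next='.' -> no flip
Dir NE: opp run (4,3) capped by B -> flip
Dir W: first cell 'B' (not opp) -> no flip
Dir E: opp run (5,3) (5,4) (5,5), next='.' -> no flip
Dir SW: first cell '.' (not opp) -> no flip
Dir S: first cell 'B' (not opp) -> no flip
Dir SE: first cell '.' (not opp) -> no flip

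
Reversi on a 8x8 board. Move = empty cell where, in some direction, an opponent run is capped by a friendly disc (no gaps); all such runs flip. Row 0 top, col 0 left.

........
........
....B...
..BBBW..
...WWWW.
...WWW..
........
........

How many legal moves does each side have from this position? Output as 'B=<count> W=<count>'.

-- B to move --
(2,5): no bracket -> illegal
(2,6): no bracket -> illegal
(3,6): flips 1 -> legal
(3,7): no bracket -> illegal
(4,2): no bracket -> illegal
(4,7): no bracket -> illegal
(5,2): flips 1 -> legal
(5,6): flips 1 -> legal
(5,7): flips 2 -> legal
(6,2): no bracket -> illegal
(6,3): flips 2 -> legal
(6,4): flips 2 -> legal
(6,5): flips 2 -> legal
(6,6): flips 2 -> legal
B mobility = 8
-- W to move --
(1,3): flips 1 -> legal
(1,4): flips 2 -> legal
(1,5): no bracket -> illegal
(2,1): flips 1 -> legal
(2,2): flips 1 -> legal
(2,3): flips 2 -> legal
(2,5): flips 1 -> legal
(3,1): flips 3 -> legal
(4,1): no bracket -> illegal
(4,2): no bracket -> illegal
W mobility = 7

Answer: B=8 W=7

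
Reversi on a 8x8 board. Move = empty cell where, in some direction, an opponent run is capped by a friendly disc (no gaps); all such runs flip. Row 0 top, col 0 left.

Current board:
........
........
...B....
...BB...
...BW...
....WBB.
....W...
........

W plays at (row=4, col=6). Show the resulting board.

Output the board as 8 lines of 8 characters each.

Answer: ........
........
...B....
...BB...
...BW.W.
....WWB.
....W...
........

Derivation:
Place W at (4,6); scan 8 dirs for brackets.
Dir NW: first cell '.' (not opp) -> no flip
Dir N: first cell '.' (not opp) -> no flip
Dir NE: first cell '.' (not opp) -> no flip
Dir W: first cell '.' (not opp) -> no flip
Dir E: first cell '.' (not opp) -> no flip
Dir SW: opp run (5,5) capped by W -> flip
Dir S: opp run (5,6), next='.' -> no flip
Dir SE: first cell '.' (not opp) -> no flip
All flips: (5,5)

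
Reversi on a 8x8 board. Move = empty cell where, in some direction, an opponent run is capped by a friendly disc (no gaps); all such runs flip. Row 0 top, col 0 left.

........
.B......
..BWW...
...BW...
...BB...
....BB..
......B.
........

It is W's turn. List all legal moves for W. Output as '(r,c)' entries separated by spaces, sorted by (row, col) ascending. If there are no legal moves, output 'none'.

Answer: (2,1) (3,2) (4,2) (5,2) (5,3) (6,4)

Derivation:
(0,0): no bracket -> illegal
(0,1): no bracket -> illegal
(0,2): no bracket -> illegal
(1,0): no bracket -> illegal
(1,2): no bracket -> illegal
(1,3): no bracket -> illegal
(2,0): no bracket -> illegal
(2,1): flips 1 -> legal
(3,1): no bracket -> illegal
(3,2): flips 1 -> legal
(3,5): no bracket -> illegal
(4,2): flips 1 -> legal
(4,5): no bracket -> illegal
(4,6): no bracket -> illegal
(5,2): flips 1 -> legal
(5,3): flips 2 -> legal
(5,6): no bracket -> illegal
(5,7): no bracket -> illegal
(6,3): no bracket -> illegal
(6,4): flips 2 -> legal
(6,5): no bracket -> illegal
(6,7): no bracket -> illegal
(7,5): no bracket -> illegal
(7,6): no bracket -> illegal
(7,7): no bracket -> illegal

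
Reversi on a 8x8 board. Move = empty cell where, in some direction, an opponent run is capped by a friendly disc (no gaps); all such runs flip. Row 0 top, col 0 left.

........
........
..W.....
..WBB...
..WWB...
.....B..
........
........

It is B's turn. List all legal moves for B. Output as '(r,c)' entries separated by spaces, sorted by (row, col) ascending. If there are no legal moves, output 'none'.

(1,1): flips 1 -> legal
(1,2): no bracket -> illegal
(1,3): no bracket -> illegal
(2,1): no bracket -> illegal
(2,3): no bracket -> illegal
(3,1): flips 1 -> legal
(4,1): flips 2 -> legal
(5,1): flips 1 -> legal
(5,2): flips 1 -> legal
(5,3): flips 1 -> legal
(5,4): no bracket -> illegal

Answer: (1,1) (3,1) (4,1) (5,1) (5,2) (5,3)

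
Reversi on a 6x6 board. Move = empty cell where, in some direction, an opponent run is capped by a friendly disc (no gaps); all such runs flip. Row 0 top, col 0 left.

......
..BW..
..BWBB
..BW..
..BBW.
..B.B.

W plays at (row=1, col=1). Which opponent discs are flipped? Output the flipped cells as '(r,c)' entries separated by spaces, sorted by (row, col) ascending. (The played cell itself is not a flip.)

Answer: (1,2) (2,2)

Derivation:
Dir NW: first cell '.' (not opp) -> no flip
Dir N: first cell '.' (not opp) -> no flip
Dir NE: first cell '.' (not opp) -> no flip
Dir W: first cell '.' (not opp) -> no flip
Dir E: opp run (1,2) capped by W -> flip
Dir SW: first cell '.' (not opp) -> no flip
Dir S: first cell '.' (not opp) -> no flip
Dir SE: opp run (2,2) capped by W -> flip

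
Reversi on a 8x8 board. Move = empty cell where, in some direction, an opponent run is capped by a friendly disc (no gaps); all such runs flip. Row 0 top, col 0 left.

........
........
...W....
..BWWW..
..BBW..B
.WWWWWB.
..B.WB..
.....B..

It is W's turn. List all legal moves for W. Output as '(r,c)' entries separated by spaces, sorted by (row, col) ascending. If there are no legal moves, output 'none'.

(2,1): flips 2 -> legal
(2,2): flips 2 -> legal
(3,1): flips 2 -> legal
(3,6): no bracket -> illegal
(3,7): no bracket -> illegal
(4,1): flips 3 -> legal
(4,5): no bracket -> illegal
(4,6): no bracket -> illegal
(5,7): flips 1 -> legal
(6,1): no bracket -> illegal
(6,3): no bracket -> illegal
(6,6): flips 1 -> legal
(6,7): no bracket -> illegal
(7,1): flips 1 -> legal
(7,2): flips 1 -> legal
(7,3): flips 1 -> legal
(7,4): no bracket -> illegal
(7,6): flips 1 -> legal

Answer: (2,1) (2,2) (3,1) (4,1) (5,7) (6,6) (7,1) (7,2) (7,3) (7,6)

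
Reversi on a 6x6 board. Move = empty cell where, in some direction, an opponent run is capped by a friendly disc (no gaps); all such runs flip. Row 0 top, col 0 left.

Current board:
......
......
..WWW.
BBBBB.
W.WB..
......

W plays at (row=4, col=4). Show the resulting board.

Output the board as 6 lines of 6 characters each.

Answer: ......
......
..WWW.
BBBWW.
W.WWW.
......

Derivation:
Place W at (4,4); scan 8 dirs for brackets.
Dir NW: opp run (3,3) capped by W -> flip
Dir N: opp run (3,4) capped by W -> flip
Dir NE: first cell '.' (not opp) -> no flip
Dir W: opp run (4,3) capped by W -> flip
Dir E: first cell '.' (not opp) -> no flip
Dir SW: first cell '.' (not opp) -> no flip
Dir S: first cell '.' (not opp) -> no flip
Dir SE: first cell '.' (not opp) -> no flip
All flips: (3,3) (3,4) (4,3)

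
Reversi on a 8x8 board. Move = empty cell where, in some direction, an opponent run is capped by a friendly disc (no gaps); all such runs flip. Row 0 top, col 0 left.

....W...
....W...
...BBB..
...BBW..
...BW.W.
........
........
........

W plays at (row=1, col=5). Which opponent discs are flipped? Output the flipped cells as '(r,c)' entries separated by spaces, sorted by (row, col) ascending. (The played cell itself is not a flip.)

Dir NW: first cell 'W' (not opp) -> no flip
Dir N: first cell '.' (not opp) -> no flip
Dir NE: first cell '.' (not opp) -> no flip
Dir W: first cell 'W' (not opp) -> no flip
Dir E: first cell '.' (not opp) -> no flip
Dir SW: opp run (2,4) (3,3), next='.' -> no flip
Dir S: opp run (2,5) capped by W -> flip
Dir SE: first cell '.' (not opp) -> no flip

Answer: (2,5)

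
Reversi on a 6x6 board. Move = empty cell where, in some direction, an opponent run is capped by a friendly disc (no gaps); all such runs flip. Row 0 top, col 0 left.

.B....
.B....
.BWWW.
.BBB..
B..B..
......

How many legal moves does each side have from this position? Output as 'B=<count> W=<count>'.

Answer: B=5 W=6

Derivation:
-- B to move --
(1,2): flips 1 -> legal
(1,3): flips 2 -> legal
(1,4): flips 1 -> legal
(1,5): flips 1 -> legal
(2,5): flips 3 -> legal
(3,4): no bracket -> illegal
(3,5): no bracket -> illegal
B mobility = 5
-- W to move --
(0,0): flips 1 -> legal
(0,2): no bracket -> illegal
(1,0): no bracket -> illegal
(1,2): no bracket -> illegal
(2,0): flips 1 -> legal
(3,0): no bracket -> illegal
(3,4): no bracket -> illegal
(4,1): flips 1 -> legal
(4,2): flips 2 -> legal
(4,4): flips 1 -> legal
(5,0): no bracket -> illegal
(5,1): no bracket -> illegal
(5,2): no bracket -> illegal
(5,3): flips 2 -> legal
(5,4): no bracket -> illegal
W mobility = 6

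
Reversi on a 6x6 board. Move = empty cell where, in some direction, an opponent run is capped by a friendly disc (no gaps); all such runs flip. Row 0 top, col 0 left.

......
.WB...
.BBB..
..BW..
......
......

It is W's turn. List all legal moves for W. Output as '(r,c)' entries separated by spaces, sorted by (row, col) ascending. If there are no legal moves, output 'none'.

Answer: (1,3) (3,1)

Derivation:
(0,1): no bracket -> illegal
(0,2): no bracket -> illegal
(0,3): no bracket -> illegal
(1,0): no bracket -> illegal
(1,3): flips 2 -> legal
(1,4): no bracket -> illegal
(2,0): no bracket -> illegal
(2,4): no bracket -> illegal
(3,0): no bracket -> illegal
(3,1): flips 2 -> legal
(3,4): no bracket -> illegal
(4,1): no bracket -> illegal
(4,2): no bracket -> illegal
(4,3): no bracket -> illegal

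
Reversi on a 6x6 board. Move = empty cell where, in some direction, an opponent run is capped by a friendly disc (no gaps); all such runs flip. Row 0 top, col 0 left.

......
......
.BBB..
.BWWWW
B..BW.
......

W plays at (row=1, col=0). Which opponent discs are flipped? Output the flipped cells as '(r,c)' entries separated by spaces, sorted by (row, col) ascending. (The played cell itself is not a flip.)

Answer: (2,1)

Derivation:
Dir NW: edge -> no flip
Dir N: first cell '.' (not opp) -> no flip
Dir NE: first cell '.' (not opp) -> no flip
Dir W: edge -> no flip
Dir E: first cell '.' (not opp) -> no flip
Dir SW: edge -> no flip
Dir S: first cell '.' (not opp) -> no flip
Dir SE: opp run (2,1) capped by W -> flip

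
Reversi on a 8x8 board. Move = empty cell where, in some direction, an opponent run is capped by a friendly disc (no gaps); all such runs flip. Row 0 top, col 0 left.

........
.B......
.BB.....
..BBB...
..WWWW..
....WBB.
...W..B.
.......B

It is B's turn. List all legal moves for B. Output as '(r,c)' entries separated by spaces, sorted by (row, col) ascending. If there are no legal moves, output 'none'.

(3,1): no bracket -> illegal
(3,5): flips 1 -> legal
(3,6): no bracket -> illegal
(4,1): no bracket -> illegal
(4,6): no bracket -> illegal
(5,1): flips 1 -> legal
(5,2): flips 2 -> legal
(5,3): flips 2 -> legal
(6,2): no bracket -> illegal
(6,4): flips 2 -> legal
(6,5): flips 2 -> legal
(7,2): no bracket -> illegal
(7,3): no bracket -> illegal
(7,4): no bracket -> illegal

Answer: (3,5) (5,1) (5,2) (5,3) (6,4) (6,5)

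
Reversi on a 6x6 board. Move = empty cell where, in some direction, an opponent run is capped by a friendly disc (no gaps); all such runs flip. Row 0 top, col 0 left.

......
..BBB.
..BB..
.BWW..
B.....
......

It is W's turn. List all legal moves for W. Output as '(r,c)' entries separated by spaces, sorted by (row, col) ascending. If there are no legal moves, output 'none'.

(0,1): no bracket -> illegal
(0,2): flips 2 -> legal
(0,3): flips 2 -> legal
(0,4): no bracket -> illegal
(0,5): flips 2 -> legal
(1,1): flips 1 -> legal
(1,5): no bracket -> illegal
(2,0): no bracket -> illegal
(2,1): no bracket -> illegal
(2,4): no bracket -> illegal
(2,5): no bracket -> illegal
(3,0): flips 1 -> legal
(3,4): no bracket -> illegal
(4,1): no bracket -> illegal
(4,2): no bracket -> illegal
(5,0): no bracket -> illegal
(5,1): no bracket -> illegal

Answer: (0,2) (0,3) (0,5) (1,1) (3,0)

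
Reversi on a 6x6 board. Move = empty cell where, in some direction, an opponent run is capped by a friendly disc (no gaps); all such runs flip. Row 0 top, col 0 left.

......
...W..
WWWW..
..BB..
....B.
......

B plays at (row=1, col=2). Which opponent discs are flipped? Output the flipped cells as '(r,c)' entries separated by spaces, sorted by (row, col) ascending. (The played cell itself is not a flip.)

Dir NW: first cell '.' (not opp) -> no flip
Dir N: first cell '.' (not opp) -> no flip
Dir NE: first cell '.' (not opp) -> no flip
Dir W: first cell '.' (not opp) -> no flip
Dir E: opp run (1,3), next='.' -> no flip
Dir SW: opp run (2,1), next='.' -> no flip
Dir S: opp run (2,2) capped by B -> flip
Dir SE: opp run (2,3), next='.' -> no flip

Answer: (2,2)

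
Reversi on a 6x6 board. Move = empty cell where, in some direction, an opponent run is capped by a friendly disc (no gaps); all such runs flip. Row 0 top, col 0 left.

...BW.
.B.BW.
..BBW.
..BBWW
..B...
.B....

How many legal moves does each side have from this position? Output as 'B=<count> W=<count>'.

-- B to move --
(0,5): flips 2 -> legal
(1,5): flips 2 -> legal
(2,5): flips 2 -> legal
(4,3): no bracket -> illegal
(4,4): no bracket -> illegal
(4,5): flips 1 -> legal
B mobility = 4
-- W to move --
(0,0): no bracket -> illegal
(0,1): no bracket -> illegal
(0,2): flips 2 -> legal
(1,0): no bracket -> illegal
(1,2): flips 2 -> legal
(2,0): no bracket -> illegal
(2,1): flips 2 -> legal
(3,1): flips 4 -> legal
(4,0): no bracket -> illegal
(4,1): flips 2 -> legal
(4,3): no bracket -> illegal
(4,4): no bracket -> illegal
(5,0): no bracket -> illegal
(5,2): no bracket -> illegal
(5,3): no bracket -> illegal
W mobility = 5

Answer: B=4 W=5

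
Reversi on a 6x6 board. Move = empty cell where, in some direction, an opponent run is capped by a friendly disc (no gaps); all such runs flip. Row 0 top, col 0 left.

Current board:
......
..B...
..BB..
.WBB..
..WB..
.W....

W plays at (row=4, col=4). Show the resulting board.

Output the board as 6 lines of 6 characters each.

Answer: ......
..B...
..BB..
.WBB..
..WWW.
.W....

Derivation:
Place W at (4,4); scan 8 dirs for brackets.
Dir NW: opp run (3,3) (2,2), next='.' -> no flip
Dir N: first cell '.' (not opp) -> no flip
Dir NE: first cell '.' (not opp) -> no flip
Dir W: opp run (4,3) capped by W -> flip
Dir E: first cell '.' (not opp) -> no flip
Dir SW: first cell '.' (not opp) -> no flip
Dir S: first cell '.' (not opp) -> no flip
Dir SE: first cell '.' (not opp) -> no flip
All flips: (4,3)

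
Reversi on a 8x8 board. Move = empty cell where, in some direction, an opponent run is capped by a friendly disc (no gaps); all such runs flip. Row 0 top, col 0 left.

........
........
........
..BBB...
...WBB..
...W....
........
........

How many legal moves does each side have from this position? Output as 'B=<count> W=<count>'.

-- B to move --
(4,2): flips 1 -> legal
(5,2): flips 1 -> legal
(5,4): flips 1 -> legal
(6,2): flips 1 -> legal
(6,3): flips 2 -> legal
(6,4): no bracket -> illegal
B mobility = 5
-- W to move --
(2,1): flips 1 -> legal
(2,2): no bracket -> illegal
(2,3): flips 1 -> legal
(2,4): no bracket -> illegal
(2,5): flips 1 -> legal
(3,1): no bracket -> illegal
(3,5): flips 1 -> legal
(3,6): no bracket -> illegal
(4,1): no bracket -> illegal
(4,2): no bracket -> illegal
(4,6): flips 2 -> legal
(5,4): no bracket -> illegal
(5,5): no bracket -> illegal
(5,6): no bracket -> illegal
W mobility = 5

Answer: B=5 W=5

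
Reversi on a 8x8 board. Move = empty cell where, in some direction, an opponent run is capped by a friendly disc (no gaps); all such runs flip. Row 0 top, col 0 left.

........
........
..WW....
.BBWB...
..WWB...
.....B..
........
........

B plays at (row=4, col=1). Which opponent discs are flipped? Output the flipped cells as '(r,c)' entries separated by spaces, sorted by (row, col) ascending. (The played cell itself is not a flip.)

Dir NW: first cell '.' (not opp) -> no flip
Dir N: first cell 'B' (not opp) -> no flip
Dir NE: first cell 'B' (not opp) -> no flip
Dir W: first cell '.' (not opp) -> no flip
Dir E: opp run (4,2) (4,3) capped by B -> flip
Dir SW: first cell '.' (not opp) -> no flip
Dir S: first cell '.' (not opp) -> no flip
Dir SE: first cell '.' (not opp) -> no flip

Answer: (4,2) (4,3)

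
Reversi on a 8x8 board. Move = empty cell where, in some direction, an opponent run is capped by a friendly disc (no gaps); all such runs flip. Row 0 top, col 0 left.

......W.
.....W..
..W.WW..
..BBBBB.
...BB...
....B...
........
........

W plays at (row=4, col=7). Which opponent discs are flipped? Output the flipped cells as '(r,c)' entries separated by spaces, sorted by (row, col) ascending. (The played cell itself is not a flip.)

Answer: (3,6)

Derivation:
Dir NW: opp run (3,6) capped by W -> flip
Dir N: first cell '.' (not opp) -> no flip
Dir NE: edge -> no flip
Dir W: first cell '.' (not opp) -> no flip
Dir E: edge -> no flip
Dir SW: first cell '.' (not opp) -> no flip
Dir S: first cell '.' (not opp) -> no flip
Dir SE: edge -> no flip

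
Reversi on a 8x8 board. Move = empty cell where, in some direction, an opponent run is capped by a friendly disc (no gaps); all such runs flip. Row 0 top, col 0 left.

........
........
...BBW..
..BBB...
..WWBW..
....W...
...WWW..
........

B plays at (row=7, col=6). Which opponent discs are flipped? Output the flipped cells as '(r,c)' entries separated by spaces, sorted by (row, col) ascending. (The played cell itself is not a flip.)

Answer: (4,3) (5,4) (6,5)

Derivation:
Dir NW: opp run (6,5) (5,4) (4,3) capped by B -> flip
Dir N: first cell '.' (not opp) -> no flip
Dir NE: first cell '.' (not opp) -> no flip
Dir W: first cell '.' (not opp) -> no flip
Dir E: first cell '.' (not opp) -> no flip
Dir SW: edge -> no flip
Dir S: edge -> no flip
Dir SE: edge -> no flip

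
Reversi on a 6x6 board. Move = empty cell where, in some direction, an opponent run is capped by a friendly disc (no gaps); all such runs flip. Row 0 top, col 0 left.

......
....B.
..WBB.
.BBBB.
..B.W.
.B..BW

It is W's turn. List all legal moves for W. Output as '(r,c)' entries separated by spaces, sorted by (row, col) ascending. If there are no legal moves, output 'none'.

(0,3): no bracket -> illegal
(0,4): flips 3 -> legal
(0,5): no bracket -> illegal
(1,2): no bracket -> illegal
(1,3): no bracket -> illegal
(1,5): no bracket -> illegal
(2,0): no bracket -> illegal
(2,1): no bracket -> illegal
(2,5): flips 2 -> legal
(3,0): no bracket -> illegal
(3,5): no bracket -> illegal
(4,0): flips 1 -> legal
(4,1): no bracket -> illegal
(4,3): no bracket -> illegal
(4,5): no bracket -> illegal
(5,0): no bracket -> illegal
(5,2): flips 2 -> legal
(5,3): flips 1 -> legal

Answer: (0,4) (2,5) (4,0) (5,2) (5,3)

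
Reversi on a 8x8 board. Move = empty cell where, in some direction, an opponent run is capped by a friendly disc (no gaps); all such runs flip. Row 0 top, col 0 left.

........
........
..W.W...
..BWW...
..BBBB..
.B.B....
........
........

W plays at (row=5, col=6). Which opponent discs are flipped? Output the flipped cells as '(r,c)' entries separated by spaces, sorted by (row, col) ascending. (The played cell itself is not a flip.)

Answer: (4,5)

Derivation:
Dir NW: opp run (4,5) capped by W -> flip
Dir N: first cell '.' (not opp) -> no flip
Dir NE: first cell '.' (not opp) -> no flip
Dir W: first cell '.' (not opp) -> no flip
Dir E: first cell '.' (not opp) -> no flip
Dir SW: first cell '.' (not opp) -> no flip
Dir S: first cell '.' (not opp) -> no flip
Dir SE: first cell '.' (not opp) -> no flip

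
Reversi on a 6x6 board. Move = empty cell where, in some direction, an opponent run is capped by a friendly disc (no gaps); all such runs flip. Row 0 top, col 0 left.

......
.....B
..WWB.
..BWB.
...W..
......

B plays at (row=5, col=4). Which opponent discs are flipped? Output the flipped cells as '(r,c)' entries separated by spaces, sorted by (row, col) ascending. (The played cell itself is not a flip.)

Answer: (4,3)

Derivation:
Dir NW: opp run (4,3) capped by B -> flip
Dir N: first cell '.' (not opp) -> no flip
Dir NE: first cell '.' (not opp) -> no flip
Dir W: first cell '.' (not opp) -> no flip
Dir E: first cell '.' (not opp) -> no flip
Dir SW: edge -> no flip
Dir S: edge -> no flip
Dir SE: edge -> no flip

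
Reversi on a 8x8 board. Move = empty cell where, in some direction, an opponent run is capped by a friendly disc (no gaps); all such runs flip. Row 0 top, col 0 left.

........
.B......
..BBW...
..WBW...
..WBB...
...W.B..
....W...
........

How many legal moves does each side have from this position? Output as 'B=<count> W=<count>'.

-- B to move --
(1,3): no bracket -> illegal
(1,4): flips 2 -> legal
(1,5): flips 1 -> legal
(2,1): flips 1 -> legal
(2,5): flips 2 -> legal
(3,1): flips 1 -> legal
(3,5): flips 1 -> legal
(4,1): flips 2 -> legal
(4,5): flips 1 -> legal
(5,1): flips 1 -> legal
(5,2): flips 2 -> legal
(5,4): no bracket -> illegal
(6,2): flips 1 -> legal
(6,3): flips 1 -> legal
(6,5): no bracket -> illegal
(7,3): flips 1 -> legal
(7,4): no bracket -> illegal
(7,5): no bracket -> illegal
B mobility = 13
-- W to move --
(0,0): no bracket -> illegal
(0,1): no bracket -> illegal
(0,2): no bracket -> illegal
(1,0): no bracket -> illegal
(1,2): flips 2 -> legal
(1,3): flips 3 -> legal
(1,4): flips 1 -> legal
(2,0): no bracket -> illegal
(2,1): flips 2 -> legal
(3,1): no bracket -> illegal
(3,5): flips 1 -> legal
(4,5): flips 2 -> legal
(4,6): flips 1 -> legal
(5,2): flips 1 -> legal
(5,4): flips 2 -> legal
(5,6): no bracket -> illegal
(6,5): no bracket -> illegal
(6,6): no bracket -> illegal
W mobility = 9

Answer: B=13 W=9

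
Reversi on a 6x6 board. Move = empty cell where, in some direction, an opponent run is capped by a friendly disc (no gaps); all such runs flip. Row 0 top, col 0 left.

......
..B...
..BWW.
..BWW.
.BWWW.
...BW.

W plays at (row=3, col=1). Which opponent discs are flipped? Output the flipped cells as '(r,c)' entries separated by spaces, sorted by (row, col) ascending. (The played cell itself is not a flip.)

Answer: (3,2)

Derivation:
Dir NW: first cell '.' (not opp) -> no flip
Dir N: first cell '.' (not opp) -> no flip
Dir NE: opp run (2,2), next='.' -> no flip
Dir W: first cell '.' (not opp) -> no flip
Dir E: opp run (3,2) capped by W -> flip
Dir SW: first cell '.' (not opp) -> no flip
Dir S: opp run (4,1), next='.' -> no flip
Dir SE: first cell 'W' (not opp) -> no flip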